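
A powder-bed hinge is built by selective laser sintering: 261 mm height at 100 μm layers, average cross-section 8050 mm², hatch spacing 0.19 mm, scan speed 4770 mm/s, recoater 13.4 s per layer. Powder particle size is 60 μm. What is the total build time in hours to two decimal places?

16.15 hours

Layer count = ceil(261 / 0.1) = 2610.
Per-layer scan distance = 8050 / 0.19 = 42368.4 mm.
Laser time per layer = 42368.4 / 4770, so 8.8823 s.
Layer cycle: 8.8823 + 13.4 → 22.2823 s.
Build time = 2610 × 22.2823 = 58156.803 s = 16.15 hours.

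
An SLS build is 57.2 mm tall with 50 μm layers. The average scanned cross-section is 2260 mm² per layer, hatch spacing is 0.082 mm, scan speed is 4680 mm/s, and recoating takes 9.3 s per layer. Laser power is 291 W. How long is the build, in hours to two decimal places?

4.83 hours

Layer count = ceil(57.2 / 0.05) = 1144.
Hatch length per layer: 2260 / 0.082 → 27561 mm.
Laser time per layer: 27561 / 4680 → 5.8891 s.
Per-layer time = 5.8891 + 9.3 = 15.1891 s.
Total: 1144 × 15.1891 s = 17376.3304 s → 4.83 hours.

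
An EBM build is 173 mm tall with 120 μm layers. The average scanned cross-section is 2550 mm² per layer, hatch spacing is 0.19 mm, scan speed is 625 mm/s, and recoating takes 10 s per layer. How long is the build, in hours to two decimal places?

Layers = ⌈173/0.12⌉ = 1442.
Per-layer scan distance = 2550 / 0.19 = 13421.1 mm.
Per-layer scan time: 13421.1 / 625 → 21.4738 s.
Time per layer = 21.4738 + 10 = 31.4738 s.
Total: 1442 × 31.4738 s = 45385.2196 s → 12.61 hours.

12.61 hours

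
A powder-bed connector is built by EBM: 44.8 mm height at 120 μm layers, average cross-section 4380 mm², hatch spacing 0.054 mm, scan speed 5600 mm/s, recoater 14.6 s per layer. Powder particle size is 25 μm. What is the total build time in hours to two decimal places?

Layer count = ceil(44.8 / 0.12) = 374.
Scan path per layer = 4380 / 0.054 = 81111.1 mm.
Per-layer scan time = 81111.1 / 5600 = 14.4841 s.
Per-layer time = 14.4841 + 14.6 = 29.0841 s.
Build time = 374 × 29.0841 = 10877.4534 s = 3.02 hours.

3.02 hours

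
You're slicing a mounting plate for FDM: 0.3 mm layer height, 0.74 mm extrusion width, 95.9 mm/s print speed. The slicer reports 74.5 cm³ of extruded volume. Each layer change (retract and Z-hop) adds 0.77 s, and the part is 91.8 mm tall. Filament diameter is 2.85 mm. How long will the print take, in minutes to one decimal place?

Line area: 0.3 × 0.74 → 0.222 mm².
Total extruded path = 74500/0.222 = 335585.6 mm.
Print-move time = 335585.6 / 95.9, so 3499.3 s.
Number of layers: 91.8 / 0.3 → 306 (rounded up).
Non-print overhead = 306 × 0.77, so 235.62 s.
Total = 3499.3 + 235.62 = 3734.92 s = 62.2 minutes.

62.2 minutes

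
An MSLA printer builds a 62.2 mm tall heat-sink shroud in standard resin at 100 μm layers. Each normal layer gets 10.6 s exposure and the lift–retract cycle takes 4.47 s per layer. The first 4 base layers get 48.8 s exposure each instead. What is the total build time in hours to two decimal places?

2.65 hours

Layer count = ceil(62.2 / 0.1) = 622.
Bottom layers = 4 × (48.8 + 4.47), so 213.08 s.
Normal layers = 618 × (10.6 + 4.47) = 9313.26 s.
Total = 213.08 + 9313.26 = 9526.34 s = 2.65 hours.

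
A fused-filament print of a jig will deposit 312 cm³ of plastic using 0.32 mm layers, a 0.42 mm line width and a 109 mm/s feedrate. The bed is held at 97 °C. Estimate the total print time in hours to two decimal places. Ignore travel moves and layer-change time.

Bead cross-section = 0.32 × 0.42, so 0.1344 mm².
Total extruded path = 312000/0.1344 = 2321428.6 mm.
Extrusion time: 2321428.6 / 109 → 21297.5 s.
Converting: 21297.5 s = 5.92 hours.

5.92 hours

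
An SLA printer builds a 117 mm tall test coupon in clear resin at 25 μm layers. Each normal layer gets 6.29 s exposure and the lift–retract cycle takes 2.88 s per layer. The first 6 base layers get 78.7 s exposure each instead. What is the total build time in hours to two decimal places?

Layers = ⌈117/0.025⌉ = 4680.
Base layers: 6 × (78.7 + 2.88) → 489.48 s.
Normal layers = 4674 × (6.29 + 2.88) = 42860.58 s.
Sum: 489.48 + 42860.58 = 43350.06 s → 12.04 hours.

12.04 hours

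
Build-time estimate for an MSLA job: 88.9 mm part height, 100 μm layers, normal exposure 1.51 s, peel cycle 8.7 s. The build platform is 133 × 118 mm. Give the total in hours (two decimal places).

Layers = ⌈88.9/0.1⌉ = 889.
Per-layer time: 1.51 + 8.7 → 10.21 s.
Total = 889 × 10.21 = 9076.69 s = 2.52 hours.

2.52 hours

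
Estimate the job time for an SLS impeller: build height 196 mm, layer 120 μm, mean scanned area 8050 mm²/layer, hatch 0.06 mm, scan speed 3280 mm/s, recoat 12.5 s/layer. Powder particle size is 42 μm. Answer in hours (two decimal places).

24.24 hours

Layer count = ceil(196 / 0.12) = 1634.
Scan path per layer = 8050 / 0.06 = 134166.7 mm.
Scan time per layer = 134166.7 / 3280 = 40.9045 s.
Layer cycle = 40.9045 + 12.5, so 53.4045 s.
1634 layers × 53.4045 s/layer = 87262.953 s, i.e. 24.24 hours.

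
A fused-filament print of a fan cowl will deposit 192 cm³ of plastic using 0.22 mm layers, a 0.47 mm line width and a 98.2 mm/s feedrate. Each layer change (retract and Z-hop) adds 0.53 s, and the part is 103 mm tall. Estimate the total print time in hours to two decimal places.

Line area = 0.22 × 0.47 = 0.1034 mm².
Path length: 192000 mm³ / 0.1034 mm² → 1856866.5 mm.
Time extruding = 1856866.5 / 98.2, so 18909 s.
Layers = ⌈103/0.22⌉ = 469.
Non-print overhead: 469 × 0.53 → 248.57 s.
Total = 18909 + 248.57 = 19157.57 s = 5.32 hours.

5.32 hours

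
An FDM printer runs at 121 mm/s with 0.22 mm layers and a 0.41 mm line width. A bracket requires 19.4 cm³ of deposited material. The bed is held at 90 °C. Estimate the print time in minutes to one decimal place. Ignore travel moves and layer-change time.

29.6 minutes

Bead cross-section: 0.22 × 0.41 → 0.0902 mm².
Path length: 19400 mm³ / 0.0902 mm² → 215077.6 mm.
Print-move time = 215077.6 / 121 = 1777.5 s.
1777.5 s = 29.6 minutes.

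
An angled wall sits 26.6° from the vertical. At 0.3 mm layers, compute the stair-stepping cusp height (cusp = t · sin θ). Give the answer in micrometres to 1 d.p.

134.3 μm

sin(26.6°) = 0.4478, so cusp = 0.3 × 0.4478 = 0.13434 mm → 134.3 μm.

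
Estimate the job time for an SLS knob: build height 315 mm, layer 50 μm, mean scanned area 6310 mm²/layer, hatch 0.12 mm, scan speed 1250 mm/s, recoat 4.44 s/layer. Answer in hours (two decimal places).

Layers = ⌈315/0.05⌉ = 6300.
Hatch length per layer: 6310 / 0.12 → 52583.3 mm.
Per-layer scan time = 52583.3 / 1250 = 42.0666 s.
Layer cycle: 42.0666 + 4.44 → 46.5066 s.
6300 layers × 46.5066 s/layer = 292991.58 s, i.e. 81.39 hours.

81.39 hours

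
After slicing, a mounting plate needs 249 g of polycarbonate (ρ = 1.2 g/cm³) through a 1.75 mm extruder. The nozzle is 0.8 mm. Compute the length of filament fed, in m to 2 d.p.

86.27 m

Extruded volume: 249/1.2 = 207.5 cm³ (207500 mm³).
A = π r² = π × 0.875² = 2.4053 mm².
L = V/A = 207500/2.4053 = 86267.83 mm → 86.27 m.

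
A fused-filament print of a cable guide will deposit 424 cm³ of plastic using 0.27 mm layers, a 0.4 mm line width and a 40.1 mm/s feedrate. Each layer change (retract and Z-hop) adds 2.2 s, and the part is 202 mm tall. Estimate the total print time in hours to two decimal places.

Bead cross-section = 0.27 × 0.4 = 0.108 mm².
Total extruded path = 424000/0.108 = 3925925.9 mm.
Time extruding: 3925925.9 / 40.1 → 97903.4 s.
Layers = ⌈202/0.27⌉ = 749.
Layer-change overhead: 749 × 2.2 → 1647.8 s.
Altogether 97903.4 + 1647.8 = 99551.2 s, i.e. 27.65 hours.

27.65 hours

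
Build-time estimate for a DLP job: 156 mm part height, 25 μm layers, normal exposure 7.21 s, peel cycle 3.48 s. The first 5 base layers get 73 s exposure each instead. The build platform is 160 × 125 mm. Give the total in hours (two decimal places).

18.62 hours

Layers = ⌈156/0.025⌉ = 6240.
Burn-in layers: 5 × (73 + 3.48) → 382.4 s.
Normal layers = 6235 × (7.21 + 3.48) = 66652.15 s.
Total = 382.4 + 66652.15 = 67034.55 s = 18.62 hours.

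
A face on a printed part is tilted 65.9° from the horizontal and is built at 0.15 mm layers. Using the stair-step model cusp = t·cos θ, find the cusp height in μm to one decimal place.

cos(65.9°) = 0.4083, so cusp = 0.15 × 0.4083 = 0.061245 mm → 61.2 μm.

61.2 μm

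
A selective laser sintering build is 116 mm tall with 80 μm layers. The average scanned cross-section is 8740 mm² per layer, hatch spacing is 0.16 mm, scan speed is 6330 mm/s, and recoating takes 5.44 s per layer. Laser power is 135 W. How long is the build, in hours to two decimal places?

Layers = ⌈116/0.08⌉ = 1450.
Scan path per layer: 8740 / 0.16 → 54625 mm.
Per-layer scan time = 54625 / 6330 = 8.6295 s.
Per-layer time = 8.6295 + 5.44 = 14.0695 s.
Build time = 1450 × 14.0695 = 20400.775 s = 5.67 hours.

5.67 hours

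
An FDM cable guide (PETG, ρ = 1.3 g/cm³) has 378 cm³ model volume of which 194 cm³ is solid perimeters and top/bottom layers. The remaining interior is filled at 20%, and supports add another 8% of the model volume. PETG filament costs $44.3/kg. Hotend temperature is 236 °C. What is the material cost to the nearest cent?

$15.03

Volume inside the shell: 378 − 194 → 184 cm³.
Infill deposited: 0.20 × 184 → 36.8 cm³.
Support = 0.08 × 378, so 30.24 cm³.
Deposited volume = 194 + 36.8 + 30.24, so 261.04 cm³.
Mass = 261.04 × 1.3 = 339.352 g.
At $44.3/kg: 339.352/1000 × 44.3 = $15.03.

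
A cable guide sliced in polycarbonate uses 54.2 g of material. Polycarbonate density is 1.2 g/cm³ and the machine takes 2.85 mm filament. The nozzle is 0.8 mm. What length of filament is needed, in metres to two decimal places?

7.08 m

Volume = 54.2 g / 1.2 g·cm⁻³ = 45.1667 cm³ = 45166.7 mm³.
A = π r² = π × 1.425² = 6.3794 mm².
L = V/A = 45166.7/6.3794 = 7080.09 mm → 7.08 m.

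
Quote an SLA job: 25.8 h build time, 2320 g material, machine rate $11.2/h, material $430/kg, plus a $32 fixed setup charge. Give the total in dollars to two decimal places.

$1318.56

Time charge = 11.2 × 25.8, so $288.96.
Material cost = 430 × 2320/1000 = $997.60.
Adding setup: 288.96 + 997.60 + 32 → $1318.56.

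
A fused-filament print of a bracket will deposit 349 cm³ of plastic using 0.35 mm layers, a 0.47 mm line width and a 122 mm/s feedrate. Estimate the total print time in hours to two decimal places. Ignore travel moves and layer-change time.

4.83 hours

Extrusion cross-section = 0.35 × 0.47 = 0.1645 mm².
Path length: 349000 mm³ / 0.1645 mm² → 2121580.5 mm.
Print-move time = 2121580.5 / 122 = 17390 s.
17390 s = 4.83 hours.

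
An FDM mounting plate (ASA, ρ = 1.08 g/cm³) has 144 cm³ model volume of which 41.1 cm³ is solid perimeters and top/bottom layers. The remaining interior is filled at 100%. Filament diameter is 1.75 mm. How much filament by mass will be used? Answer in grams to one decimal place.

Infill region: 144 − 41.1 → 102.9 cm³.
Infill deposited = 1.00 × 102.9, so 102.9 cm³.
Total extruded = 41.1 + 102.9, so 144 cm³.
Mass = 144 × 1.08 = 155.52 g.

155.5 g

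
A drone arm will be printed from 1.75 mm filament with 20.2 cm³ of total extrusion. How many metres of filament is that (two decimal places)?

Cross-section of 1.75 mm filament: π·(1.75/2)² = 2.4053 mm².
Length = 20.2 cm³ / 2.4053 mm² = 20200 / 2.4053 = 8398.12 mm = 8.40 m.

8.40 m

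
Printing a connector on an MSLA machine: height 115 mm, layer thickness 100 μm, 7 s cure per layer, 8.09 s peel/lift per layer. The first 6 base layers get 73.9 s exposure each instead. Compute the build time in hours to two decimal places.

4.93 hours

Number of layers: 115 / 0.1 → 1150 (rounded up).
Base layers = 6 × (73.9 + 8.09), so 491.94 s.
Regular layers: 1144 × (7 + 8.09) → 17262.96 s.
Total = 491.94 + 17262.96 = 17754.9 s = 4.93 hours.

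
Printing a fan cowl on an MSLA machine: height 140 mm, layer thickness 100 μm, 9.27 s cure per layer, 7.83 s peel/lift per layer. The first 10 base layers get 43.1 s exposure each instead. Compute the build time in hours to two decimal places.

Layers = ⌈140/0.1⌉ = 1400.
Base layers: 10 × (43.1 + 7.83) → 509.3 s.
Remaining layers = 1390 × (9.27 + 7.83) = 23769 s.
Total = 509.3 + 23769 = 24278.3 s = 6.74 hours.

6.74 hours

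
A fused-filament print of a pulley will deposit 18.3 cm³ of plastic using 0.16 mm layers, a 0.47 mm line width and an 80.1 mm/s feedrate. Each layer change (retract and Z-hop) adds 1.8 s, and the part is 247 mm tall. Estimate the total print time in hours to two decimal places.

Extrusion cross-section = 0.16 × 0.47, so 0.0752 mm².
Toolpath length = 18.3 cm³ / 0.0752 mm² = 18300 / 0.0752 = 243351.1 mm.
Time extruding: 243351.1 / 80.1 → 3038.1 s.
Number of layers: 247 / 0.16 → 1544 (rounded up).
Non-print overhead = 1544 × 1.8 = 2779.2 s.
Altogether 3038.1 + 2779.2 = 5817.3 s, i.e. 1.62 hours.

1.62 hours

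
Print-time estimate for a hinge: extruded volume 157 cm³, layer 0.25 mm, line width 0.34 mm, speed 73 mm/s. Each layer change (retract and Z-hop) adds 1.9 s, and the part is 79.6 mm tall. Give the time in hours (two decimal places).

Line area = 0.25 × 0.34, so 0.085 mm².
Toolpath length = 157 cm³ / 0.085 mm² = 157000 / 0.085 = 1847058.8 mm.
Time extruding = 1847058.8 / 73, so 25302.2 s.
Number of layers: 79.6 / 0.25 → 319 (rounded up).
Z-hop total = 319 × 1.9 = 606.1 s.
Altogether 25302.2 + 606.1 = 25908.3 s, i.e. 7.20 hours.

7.20 hours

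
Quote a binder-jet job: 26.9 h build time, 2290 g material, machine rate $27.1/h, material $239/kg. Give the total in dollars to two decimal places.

Machine cost: 27.1 × 26.9 → $728.99.
Material charge = 239 × 2290/1000, so $547.31.
Total = 728.99 + 547.31 = $1276.30.

$1276.30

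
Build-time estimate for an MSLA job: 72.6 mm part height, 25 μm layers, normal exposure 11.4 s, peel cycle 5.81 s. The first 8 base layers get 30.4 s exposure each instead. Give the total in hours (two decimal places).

13.92 hours

Layer count = ceil(72.6 / 0.025) = 2904.
Bottom layers: 8 × (30.4 + 5.81) → 289.68 s.
Regular layers: 2896 × (11.4 + 5.81) → 49840.16 s.
Total = 289.68 + 49840.16 = 50129.84 s = 13.92 hours.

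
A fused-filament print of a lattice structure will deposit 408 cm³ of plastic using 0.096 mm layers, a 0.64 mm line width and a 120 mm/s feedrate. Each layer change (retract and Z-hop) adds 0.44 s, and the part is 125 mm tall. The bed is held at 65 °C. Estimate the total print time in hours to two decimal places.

15.53 hours

Bead cross-section = 0.096 × 0.64, so 0.06144 mm².
Toolpath length = 408 cm³ / 0.06144 mm² = 408000 / 0.06144 = 6640625 mm.
Time extruding = 6640625 / 120, so 55338.5 s.
Layer count = ceil(125 / 0.096) = 1303.
Layer-change overhead = 1303 × 0.44 = 573.32 s.
Altogether 55338.5 + 573.32 = 55911.82 s, i.e. 15.53 hours.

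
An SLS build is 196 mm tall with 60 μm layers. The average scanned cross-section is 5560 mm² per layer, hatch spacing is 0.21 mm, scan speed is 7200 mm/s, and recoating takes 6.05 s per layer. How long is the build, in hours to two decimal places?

8.83 hours

Layers = ⌈196/0.06⌉ = 3267.
Hatch length per layer = 5560 / 0.21, so 26476.2 mm.
Laser time per layer = 26476.2 / 7200 = 3.6773 s.
Layer cycle: 3.6773 + 6.05 → 9.7273 s.
Total: 3267 × 9.7273 s = 31779.0891 s → 8.83 hours.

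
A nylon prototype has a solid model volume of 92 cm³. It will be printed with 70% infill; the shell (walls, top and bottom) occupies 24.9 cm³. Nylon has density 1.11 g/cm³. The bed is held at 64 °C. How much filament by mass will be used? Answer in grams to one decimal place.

Volume inside the shell = 92 − 24.9 = 67.1 cm³.
Deposited infill: 0.70 × 67.1 → 46.97 cm³.
Total printed volume = 24.9 + 46.97 = 71.87 cm³.
Mass = 71.87 × 1.11 = 79.7757 g.

79.8 g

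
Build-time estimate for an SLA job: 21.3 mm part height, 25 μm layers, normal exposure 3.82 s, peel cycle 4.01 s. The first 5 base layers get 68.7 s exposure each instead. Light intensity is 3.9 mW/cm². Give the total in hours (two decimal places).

1.94 hours

Layer count = ceil(21.3 / 0.025) = 852.
Burn-in layers = 5 × (68.7 + 4.01) = 363.55 s.
Regular layers = 847 × (3.82 + 4.01), so 6632.01 s.
Total = 363.55 + 6632.01 = 6995.56 s = 1.94 hours.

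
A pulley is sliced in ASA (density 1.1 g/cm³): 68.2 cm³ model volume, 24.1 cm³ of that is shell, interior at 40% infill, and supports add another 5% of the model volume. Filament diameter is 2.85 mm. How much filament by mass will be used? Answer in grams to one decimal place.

Infill region = 68.2 − 24.1 = 44.1 cm³.
Infill deposited: 0.40 × 44.1 → 17.64 cm³.
Support = 0.05 × 68.2 = 3.41 cm³.
Deposited volume = 24.1 + 17.64 + 3.41, so 45.15 cm³.
Mass = 45.15 × 1.1 = 49.665 g.

49.7 g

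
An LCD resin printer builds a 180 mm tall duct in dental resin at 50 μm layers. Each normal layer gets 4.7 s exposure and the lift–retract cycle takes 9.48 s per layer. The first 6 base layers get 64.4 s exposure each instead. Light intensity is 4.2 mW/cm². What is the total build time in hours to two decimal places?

Number of layers: 180 / 0.05 → 3600 (rounded up).
Bottom layers = 6 × (64.4 + 9.48), so 443.28 s.
Remaining layers = 3594 × (4.7 + 9.48), so 50962.92 s.
Sum: 443.28 + 50962.92 = 51406.2 s → 14.28 hours.

14.28 hours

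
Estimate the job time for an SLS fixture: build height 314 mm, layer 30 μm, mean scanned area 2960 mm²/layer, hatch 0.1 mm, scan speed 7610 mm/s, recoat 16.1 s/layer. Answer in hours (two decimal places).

58.12 hours

Number of layers: 314 / 0.03 → 10467 (rounded up).
Per-layer scan distance = 2960 / 0.1, so 29600 mm.
Per-layer scan time = 29600 / 7610, so 3.8896 s.
Time per layer = 3.8896 + 16.1, so 19.9896 s.
Total: 10467 × 19.9896 s = 209231.1432 s → 58.12 hours.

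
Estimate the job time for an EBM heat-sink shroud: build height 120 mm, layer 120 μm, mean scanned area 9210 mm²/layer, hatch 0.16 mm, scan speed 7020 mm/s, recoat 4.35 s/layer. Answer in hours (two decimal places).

Number of layers: 120 / 0.12 → 1000 (rounded up).
Per-layer scan distance = 9210 / 0.16 = 57562.5 mm.
Per-layer scan time = 57562.5 / 7020 = 8.1998 s.
Layer cycle = 8.1998 + 4.35 = 12.5498 s.
Build time = 1000 × 12.5498 = 12549.8 s = 3.49 hours.

3.49 hours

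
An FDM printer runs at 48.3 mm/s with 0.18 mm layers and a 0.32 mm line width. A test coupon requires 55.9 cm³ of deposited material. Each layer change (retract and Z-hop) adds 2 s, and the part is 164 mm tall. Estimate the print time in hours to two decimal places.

6.09 hours

Extrusion cross-section = 0.18 × 0.32, so 0.0576 mm².
Toolpath length = 55.9 cm³ / 0.0576 mm² = 55900 / 0.0576 = 970486.1 mm.
Print-move time: 970486.1 / 48.3 → 20092.9 s.
Layer count = ceil(164 / 0.18) = 912.
Layer-change overhead = 912 × 2, so 1824 s.
Altogether 20092.9 + 1824 = 21916.9 s, i.e. 6.09 hours.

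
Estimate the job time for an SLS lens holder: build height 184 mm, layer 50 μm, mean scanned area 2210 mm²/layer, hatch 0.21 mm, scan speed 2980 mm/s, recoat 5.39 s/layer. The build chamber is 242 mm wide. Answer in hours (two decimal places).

Layer count = ceil(184 / 0.05) = 3680.
Per-layer scan distance = 2210 / 0.21, so 10523.8 mm.
Laser time per layer = 10523.8 / 2980 = 3.5315 s.
Time per layer: 3.5315 + 5.39 → 8.9215 s.
Total: 3680 × 8.9215 s = 32831.12 s → 9.12 hours.

9.12 hours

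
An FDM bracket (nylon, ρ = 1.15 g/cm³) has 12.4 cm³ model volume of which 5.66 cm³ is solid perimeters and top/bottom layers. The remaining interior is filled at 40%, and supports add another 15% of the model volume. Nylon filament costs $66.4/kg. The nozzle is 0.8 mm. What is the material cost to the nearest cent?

Volume inside the shell = 12.4 − 5.66, so 6.74 cm³.
Deposited infill = 0.40 × 6.74, so 2.696 cm³.
Support = 0.15 × 12.4 = 1.86 cm³.
Total extruded = 5.66 + 2.696 + 1.86, so 10.216 cm³.
Mass = 10.216 × 1.15, so 11.7484 g.
Cost = 11.7484 g / 1000 × $66.4/kg = $0.78.

$0.78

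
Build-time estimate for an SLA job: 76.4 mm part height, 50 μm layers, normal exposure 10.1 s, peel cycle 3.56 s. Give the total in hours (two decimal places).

Number of layers: 76.4 / 0.05 → 1528 (rounded up).
Cycle time: 10.1 + 3.56 → 13.66 s.
Build time: 1528 × 13.66 s = 20872.48 s, i.e. 5.80 hours.

5.80 hours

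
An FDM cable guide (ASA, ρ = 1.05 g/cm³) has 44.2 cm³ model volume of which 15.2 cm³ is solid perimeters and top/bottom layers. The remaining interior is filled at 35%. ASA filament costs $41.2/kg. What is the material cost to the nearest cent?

$1.10

Volume inside the shell = 44.2 − 15.2, so 29 cm³.
Deposited infill = 0.35 × 29, so 10.15 cm³.
Deposited volume = 15.2 + 10.15 = 25.35 cm³.
Mass = 25.35 × 1.05, so 26.6175 g.
Cost = 26.6175 g / 1000 × $41.2/kg = $1.10.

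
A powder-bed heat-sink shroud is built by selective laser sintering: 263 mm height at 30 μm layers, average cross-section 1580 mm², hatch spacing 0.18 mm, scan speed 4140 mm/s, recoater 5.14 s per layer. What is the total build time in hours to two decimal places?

Layers = ⌈263/0.03⌉ = 8767.
Hatch length per layer: 1580 / 0.18 → 8777.8 mm.
Scan time per layer: 8777.8 / 4140 → 2.1202 s.
Per-layer time = 2.1202 + 5.14, so 7.2602 s.
8767 layers × 7.2602 s/layer = 63650.1734 s, i.e. 17.68 hours.

17.68 hours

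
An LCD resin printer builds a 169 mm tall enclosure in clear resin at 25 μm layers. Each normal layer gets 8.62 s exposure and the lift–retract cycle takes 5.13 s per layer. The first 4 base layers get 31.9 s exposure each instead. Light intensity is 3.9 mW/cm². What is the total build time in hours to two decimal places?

25.85 hours

Layer count = ceil(169 / 0.025) = 6760.
Bottom layers = 4 × (31.9 + 5.13), so 148.12 s.
Remaining layers: 6756 × (8.62 + 5.13) → 92895 s.
Sum: 148.12 + 92895 = 93043.12 s → 25.85 hours.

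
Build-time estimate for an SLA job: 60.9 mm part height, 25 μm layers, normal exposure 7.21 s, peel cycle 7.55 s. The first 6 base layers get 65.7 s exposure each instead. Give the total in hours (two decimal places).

10.09 hours

Layer count = ceil(60.9 / 0.025) = 2436.
Bottom layers: 6 × (65.7 + 7.55) → 439.5 s.
Regular layers: 2430 × (7.21 + 7.55) → 35866.8 s.
Sum: 439.5 + 35866.8 = 36306.3 s → 10.09 hours.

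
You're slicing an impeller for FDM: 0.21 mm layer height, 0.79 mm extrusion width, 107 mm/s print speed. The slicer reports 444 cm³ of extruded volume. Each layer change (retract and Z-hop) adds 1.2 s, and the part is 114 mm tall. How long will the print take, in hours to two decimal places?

Extrusion cross-section = 0.21 × 0.79, so 0.1659 mm².
Path length: 444000 mm³ / 0.1659 mm² → 2676311 mm.
Time extruding: 2676311 / 107 → 25012.3 s.
Number of layers: 114 / 0.21 → 543 (rounded up).
Non-print overhead = 543 × 1.2 = 651.6 s.
Altogether 25012.3 + 651.6 = 25663.9 s, i.e. 7.13 hours.

7.13 hours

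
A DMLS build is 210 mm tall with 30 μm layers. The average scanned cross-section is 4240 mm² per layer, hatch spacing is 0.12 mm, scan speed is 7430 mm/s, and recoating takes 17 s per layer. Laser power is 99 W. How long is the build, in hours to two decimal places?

42.30 hours

Layer count = ceil(210 / 0.03) = 7000.
Per-layer scan distance: 4240 / 0.12 → 35333.3 mm.
Scan time per layer: 35333.3 / 7430 → 4.7555 s.
Time per layer: 4.7555 + 17 → 21.7555 s.
7000 layers × 21.7555 s/layer = 152288.5 s, i.e. 42.30 hours.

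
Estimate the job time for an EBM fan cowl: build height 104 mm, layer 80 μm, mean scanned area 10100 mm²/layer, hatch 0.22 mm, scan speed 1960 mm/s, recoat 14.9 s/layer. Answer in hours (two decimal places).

13.84 hours

Layer count = ceil(104 / 0.08) = 1300.
Hatch length per layer: 10100 / 0.22 → 45909.1 mm.
Beam time per layer = 45909.1 / 1960 = 23.423 s.
Per-layer time = 23.423 + 14.9, so 38.323 s.
Total: 1300 × 38.323 s = 49819.9 s → 13.84 hours.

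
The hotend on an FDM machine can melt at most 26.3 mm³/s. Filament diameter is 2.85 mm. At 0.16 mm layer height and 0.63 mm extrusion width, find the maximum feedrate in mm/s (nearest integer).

Bead cross-section = 0.16 × 0.63 = 0.1008 mm².
v_max = Q/A = 26.3/0.1008 = 260.91 mm/s → 261 mm/s.

261 mm/s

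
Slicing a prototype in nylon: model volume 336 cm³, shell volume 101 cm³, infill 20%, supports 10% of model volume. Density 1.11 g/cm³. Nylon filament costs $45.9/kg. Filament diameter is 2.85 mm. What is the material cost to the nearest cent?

$9.25

Interior volume = 336 − 101 = 235 cm³.
Infill volume: 0.20 × 235 → 47 cm³.
Support = 0.10 × 336, so 33.6 cm³.
Deposited volume: 101 + 47 + 33.6 → 181.6 cm³.
Mass = 181.6 × 1.11 = 201.576 g.
Cost = 201.576 g / 1000 × $45.9/kg = $9.25.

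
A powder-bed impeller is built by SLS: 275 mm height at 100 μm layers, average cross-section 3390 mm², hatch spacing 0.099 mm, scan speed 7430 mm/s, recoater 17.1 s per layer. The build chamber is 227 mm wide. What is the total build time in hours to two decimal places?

Number of layers: 275 / 0.1 → 2750 (rounded up).
Per-layer scan distance = 3390 / 0.099, so 34242.4 mm.
Laser time per layer: 34242.4 / 7430 → 4.6087 s.
Layer cycle: 4.6087 + 17.1 → 21.7087 s.
2750 layers × 21.7087 s/layer = 59698.925 s, i.e. 16.58 hours.

16.58 hours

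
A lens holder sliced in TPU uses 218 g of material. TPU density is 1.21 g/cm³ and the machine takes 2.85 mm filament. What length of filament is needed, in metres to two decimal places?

Extruded volume: 218/1.21 = 180.1653 cm³ (180165.3 mm³).
A = π r² = π × 1.425² = 6.3794 mm².
Length = 180165.3 / 6.3794 = 28241.73 mm = 28.24 m.

28.24 m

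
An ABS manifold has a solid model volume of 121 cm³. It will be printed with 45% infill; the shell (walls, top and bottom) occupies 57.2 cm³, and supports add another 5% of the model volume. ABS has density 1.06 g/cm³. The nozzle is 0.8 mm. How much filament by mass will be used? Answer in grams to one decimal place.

97.5 g

Volume inside the shell: 121 − 57.2 → 63.8 cm³.
Infill deposited: 0.45 × 63.8 → 28.71 cm³.
Support: 0.05 × 121 → 6.05 cm³.
Total printed volume = 57.2 + 28.71 + 6.05, so 91.96 cm³.
Mass: 91.96 × 1.06 → 97.4776 g.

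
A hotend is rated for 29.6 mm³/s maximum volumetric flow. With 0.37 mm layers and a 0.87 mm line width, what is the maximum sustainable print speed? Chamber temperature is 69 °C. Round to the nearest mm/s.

92 mm/s

A: 0.37 × 0.87 → 0.3219 mm².
Max speed = 29.6 / 0.3219 = 91.95 ≈ 92 mm/s.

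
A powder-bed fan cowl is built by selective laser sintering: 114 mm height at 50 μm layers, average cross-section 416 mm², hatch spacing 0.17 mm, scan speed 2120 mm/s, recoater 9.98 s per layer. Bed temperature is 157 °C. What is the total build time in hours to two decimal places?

Layer count = ceil(114 / 0.05) = 2280.
Scan path per layer = 416 / 0.17 = 2447.1 mm.
Per-layer scan time = 2447.1 / 2120 = 1.1543 s.
Per-layer time = 1.1543 + 9.98, so 11.1343 s.
Total: 2280 × 11.1343 s = 25386.204 s → 7.05 hours.

7.05 hours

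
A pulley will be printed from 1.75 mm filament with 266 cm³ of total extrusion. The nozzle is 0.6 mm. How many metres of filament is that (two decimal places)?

110.59 m

A = π r² = π × 0.875² = 2.4053 mm².
L = 266000 mm³ / 2.4053 mm² = 110589.12 mm, i.e. 110.59 m.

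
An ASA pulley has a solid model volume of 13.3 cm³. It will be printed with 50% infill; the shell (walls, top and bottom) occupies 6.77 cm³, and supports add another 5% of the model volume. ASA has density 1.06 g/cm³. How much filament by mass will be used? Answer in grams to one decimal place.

Infill region = 13.3 − 6.77 = 6.53 cm³.
Infill deposited: 0.50 × 6.53 → 3.265 cm³.
Support = 0.05 × 13.3, so 0.665 cm³.
Total printed volume = 6.77 + 3.265 + 0.665, so 10.7 cm³.
Mass = 10.7 × 1.06, so 11.342 g.

11.3 g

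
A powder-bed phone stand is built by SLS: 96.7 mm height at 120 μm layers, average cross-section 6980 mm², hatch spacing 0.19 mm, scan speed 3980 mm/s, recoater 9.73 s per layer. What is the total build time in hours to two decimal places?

Layers = ⌈96.7/0.12⌉ = 806.
Scan path per layer = 6980 / 0.19 = 36736.8 mm.
Per-layer scan time: 36736.8 / 3980 → 9.2304 s.
Per-layer time = 9.2304 + 9.73, so 18.9604 s.
806 layers × 18.9604 s/layer = 15282.0824 s, i.e. 4.25 hours.

4.25 hours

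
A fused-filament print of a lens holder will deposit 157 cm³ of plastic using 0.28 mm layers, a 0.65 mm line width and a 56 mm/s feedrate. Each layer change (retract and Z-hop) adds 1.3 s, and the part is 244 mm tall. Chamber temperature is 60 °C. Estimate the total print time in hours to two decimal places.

4.59 hours

Line area = 0.28 × 0.65, so 0.182 mm².
Path length: 157000 mm³ / 0.182 mm² → 862637.4 mm.
Print-move time = 862637.4 / 56 = 15404.2 s.
Layers = ⌈244/0.28⌉ = 872.
Layer-change overhead: 872 × 1.3 → 1133.6 s.
Altogether 15404.2 + 1133.6 = 16537.8 s, i.e. 4.59 hours.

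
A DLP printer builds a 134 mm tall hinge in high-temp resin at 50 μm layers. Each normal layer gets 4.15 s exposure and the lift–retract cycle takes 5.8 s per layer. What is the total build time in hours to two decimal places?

Layer count = ceil(134 / 0.05) = 2680.
Each layer takes = 4.15 + 5.8, so 9.95 s.
Total = 2680 × 9.95 = 26666 s = 7.41 hours.

7.41 hours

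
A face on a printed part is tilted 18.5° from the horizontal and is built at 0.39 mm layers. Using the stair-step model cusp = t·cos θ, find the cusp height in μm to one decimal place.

h_c = t·cos θ = 0.39 × 0.9483 = 0.369837 mm (369.8 μm).

369.8 μm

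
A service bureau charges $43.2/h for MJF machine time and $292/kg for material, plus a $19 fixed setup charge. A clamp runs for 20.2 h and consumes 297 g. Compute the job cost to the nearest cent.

Time charge = 43.2 × 20.2 = $872.64.
Material cost: 292 × 297/1000 → $86.724.
Adding setup: 872.64 + 86.724 + 19 → 978.364 ≈ $978.36.

$978.36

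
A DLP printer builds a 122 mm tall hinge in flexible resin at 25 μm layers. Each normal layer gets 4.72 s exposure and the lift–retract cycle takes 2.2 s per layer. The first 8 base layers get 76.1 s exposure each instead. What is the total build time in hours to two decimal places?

Layer count = ceil(122 / 0.025) = 4880.
Base layers: 8 × (76.1 + 2.2) → 626.4 s.
Remaining layers = 4872 × (4.72 + 2.2) = 33714.24 s.
Sum: 626.4 + 33714.24 = 34340.64 s → 9.54 hours.

9.54 hours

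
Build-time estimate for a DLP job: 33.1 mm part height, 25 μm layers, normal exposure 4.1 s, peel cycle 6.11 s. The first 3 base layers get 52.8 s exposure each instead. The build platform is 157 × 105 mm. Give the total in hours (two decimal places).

3.80 hours

Layer count = ceil(33.1 / 0.025) = 1324.
Base layers: 3 × (52.8 + 6.11) → 176.73 s.
Normal layers = 1321 × (4.1 + 6.11) = 13487.41 s.
Total = 176.73 + 13487.41 = 13664.14 s = 3.80 hours.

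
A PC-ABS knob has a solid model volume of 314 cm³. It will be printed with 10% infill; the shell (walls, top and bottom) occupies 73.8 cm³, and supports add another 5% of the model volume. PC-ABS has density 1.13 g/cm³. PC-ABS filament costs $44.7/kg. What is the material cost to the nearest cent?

$5.73

Infill region = 314 − 73.8, so 240.2 cm³.
Infill volume = 0.10 × 240.2, so 24.02 cm³.
Support = 0.05 × 314, so 15.7 cm³.
Deposited volume = 73.8 + 24.02 + 15.7 = 113.52 cm³.
Mass: 113.52 × 1.13 → 128.2776 g.
Cost = 128.2776 g / 1000 × $44.7/kg = $5.73.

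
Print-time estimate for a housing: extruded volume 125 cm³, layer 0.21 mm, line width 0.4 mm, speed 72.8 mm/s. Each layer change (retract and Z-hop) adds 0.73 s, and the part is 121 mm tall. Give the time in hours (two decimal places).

Extrusion cross-section: 0.21 × 0.4 → 0.084 mm².
Total extruded path = 125000/0.084 = 1488095.2 mm.
Print-move time: 1488095.2 / 72.8 → 20440.9 s.
Layers = ⌈121/0.21⌉ = 577.
Z-hop total = 577 × 0.73, so 421.21 s.
Total = 20440.9 + 421.21 = 20862.11 s = 5.80 hours.

5.80 hours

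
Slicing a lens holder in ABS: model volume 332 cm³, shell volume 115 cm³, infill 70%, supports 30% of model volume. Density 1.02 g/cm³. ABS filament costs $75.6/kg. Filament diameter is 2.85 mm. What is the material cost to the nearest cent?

$28.26

Infill region: 332 − 115 → 217 cm³.
Deposited infill: 0.70 × 217 → 151.9 cm³.
Support: 0.30 × 332 → 99.6 cm³.
Total printed volume = 115 + 151.9 + 99.6, so 366.5 cm³.
Mass = 366.5 × 1.02, so 373.83 g.
Cost = 373.83 g / 1000 × $75.6/kg = $28.26.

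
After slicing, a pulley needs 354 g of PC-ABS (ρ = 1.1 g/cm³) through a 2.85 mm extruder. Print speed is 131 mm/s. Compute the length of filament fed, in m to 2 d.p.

Extruded volume: 354/1.1 = 321.8182 cm³ (321818.2 mm³).
Cross-section of 2.85 mm filament: π·(2.85/2)² = 6.3794 mm².
Length = 321818.2 / 6.3794 = 50446.47 mm = 50.45 m.

50.45 m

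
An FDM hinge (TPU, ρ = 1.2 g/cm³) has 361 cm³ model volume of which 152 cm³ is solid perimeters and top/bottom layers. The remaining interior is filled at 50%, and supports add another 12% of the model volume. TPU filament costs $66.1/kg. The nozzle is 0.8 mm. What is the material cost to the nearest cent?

Volume inside the shell = 361 − 152, so 209 cm³.
Deposited infill = 0.50 × 209, so 104.5 cm³.
Support = 0.12 × 361, so 43.32 cm³.
Total extruded = 152 + 104.5 + 43.32, so 299.82 cm³.
Mass = 299.82 × 1.2 = 359.784 g.
At $66.1/kg: 359.784/1000 × 66.1 = $23.78.

$23.78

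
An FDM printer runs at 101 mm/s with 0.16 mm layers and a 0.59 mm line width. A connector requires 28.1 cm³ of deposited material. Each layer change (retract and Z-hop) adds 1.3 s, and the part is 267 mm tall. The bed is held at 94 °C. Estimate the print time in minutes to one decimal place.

85.3 minutes

Extrusion cross-section: 0.16 × 0.59 → 0.0944 mm².
Path length: 28100 mm³ / 0.0944 mm² → 297669.5 mm.
Print-move time = 297669.5 / 101, so 2947.2 s.
Number of layers: 267 / 0.16 → 1669 (rounded up).
Non-print overhead = 1669 × 1.3, so 2169.7 s.
Altogether 2947.2 + 2169.7 = 5116.9 s, i.e. 85.3 minutes.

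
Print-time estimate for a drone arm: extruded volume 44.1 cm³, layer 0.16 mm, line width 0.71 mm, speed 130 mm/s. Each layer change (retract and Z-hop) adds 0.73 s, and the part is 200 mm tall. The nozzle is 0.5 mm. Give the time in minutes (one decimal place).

65.0 minutes

Line area = 0.16 × 0.71, so 0.1136 mm².
Total extruded path = 44100/0.1136 = 388204.2 mm.
Print-move time: 388204.2 / 130 → 2986.2 s.
Layers = ⌈200/0.16⌉ = 1250.
Layer-change overhead = 1250 × 0.73 = 912.5 s.
Total = 2986.2 + 912.5 = 3898.7 s = 65.0 minutes.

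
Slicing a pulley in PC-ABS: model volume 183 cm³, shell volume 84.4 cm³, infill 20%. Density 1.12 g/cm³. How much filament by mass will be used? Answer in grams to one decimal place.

116.6 g

Volume inside the shell: 183 − 84.4 → 98.6 cm³.
Deposited infill: 0.20 × 98.6 → 19.72 cm³.
Total extruded = 84.4 + 19.72, so 104.12 cm³.
Mass = 104.12 × 1.12 = 116.6144 g.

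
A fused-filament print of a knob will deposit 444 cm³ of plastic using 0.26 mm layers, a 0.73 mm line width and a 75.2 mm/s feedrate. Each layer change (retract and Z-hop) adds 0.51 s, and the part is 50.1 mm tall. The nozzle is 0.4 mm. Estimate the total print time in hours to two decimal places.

Line area: 0.26 × 0.73 → 0.1898 mm².
Toolpath length = 444 cm³ / 0.1898 mm² = 444000 / 0.1898 = 2339304.5 mm.
Extrusion time = 2339304.5 / 75.2, so 31107.8 s.
Layer count = ceil(50.1 / 0.26) = 193.
Non-print overhead = 193 × 0.51 = 98.43 s.
Total = 31107.8 + 98.43 = 31206.23 s = 8.67 hours.

8.67 hours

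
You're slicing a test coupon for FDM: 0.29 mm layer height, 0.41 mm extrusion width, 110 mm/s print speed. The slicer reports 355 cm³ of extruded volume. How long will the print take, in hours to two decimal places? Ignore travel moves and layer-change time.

7.54 hours

Line area: 0.29 × 0.41 → 0.1189 mm².
Total extruded path = 355000/0.1189 = 2985702.3 mm.
Extrusion time = 2985702.3 / 110 = 27142.7 s.
In the requested units: 27142.7 s = 7.54 hours.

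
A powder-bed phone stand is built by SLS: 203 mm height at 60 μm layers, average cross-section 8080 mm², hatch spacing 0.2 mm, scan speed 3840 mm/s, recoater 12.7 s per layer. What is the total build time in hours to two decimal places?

21.83 hours

Number of layers: 203 / 0.06 → 3384 (rounded up).
Hatch length per layer = 8080 / 0.2 = 40400 mm.
Per-layer scan time = 40400 / 3840, so 10.5208 s.
Time per layer: 10.5208 + 12.7 → 23.2208 s.
Total: 3384 × 23.2208 s = 78579.1872 s → 21.83 hours.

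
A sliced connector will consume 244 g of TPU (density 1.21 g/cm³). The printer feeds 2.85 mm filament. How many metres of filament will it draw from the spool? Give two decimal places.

Extruded volume: 244/1.21 = 201.6529 cm³ (201652.9 mm³).
A = π r² = π × 1.425² = 6.3794 mm².
Length = 201652.9 / 6.3794 = 31610.01 mm = 31.61 m.

31.61 m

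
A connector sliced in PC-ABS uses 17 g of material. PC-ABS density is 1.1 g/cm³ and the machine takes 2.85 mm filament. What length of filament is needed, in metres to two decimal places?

Volume = 17 g / 1.1 g·cm⁻³ = 15.4545 cm³ = 15454.5 mm³.
Filament cross-section = π × (2.85/2)² = 6.3794 mm².
L = V/A = 15454.5/6.3794 = 2422.56 mm → 2.42 m.

2.42 m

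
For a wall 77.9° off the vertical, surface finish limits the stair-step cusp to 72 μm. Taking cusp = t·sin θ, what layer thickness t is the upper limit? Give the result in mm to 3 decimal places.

Layer height = cusp / sin(77.9°) = 0.072 / 0.9778 = 0.074 mm.

0.074 mm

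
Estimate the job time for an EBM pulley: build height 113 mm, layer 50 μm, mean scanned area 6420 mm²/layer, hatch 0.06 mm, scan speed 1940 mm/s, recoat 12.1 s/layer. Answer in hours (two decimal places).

42.22 hours

Number of layers: 113 / 0.05 → 2260 (rounded up).
Per-layer scan distance = 6420 / 0.06, so 107000 mm.
Beam time per layer: 107000 / 1940 → 55.1546 s.
Time per layer: 55.1546 + 12.1 → 67.2546 s.
Build time = 2260 × 67.2546 = 151995.396 s = 42.22 hours.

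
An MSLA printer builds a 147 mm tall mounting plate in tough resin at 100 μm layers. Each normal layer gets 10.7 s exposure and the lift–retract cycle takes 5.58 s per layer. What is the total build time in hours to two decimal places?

6.65 hours

Number of layers: 147 / 0.1 → 1470 (rounded up).
Cycle time = 10.7 + 5.58 = 16.28 s.
Build time: 1470 × 16.28 s = 23931.6 s, i.e. 6.65 hours.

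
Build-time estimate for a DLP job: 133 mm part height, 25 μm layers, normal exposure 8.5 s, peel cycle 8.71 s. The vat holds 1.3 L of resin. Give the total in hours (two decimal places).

25.43 hours

Layer count = ceil(133 / 0.025) = 5320.
Per-layer time = 8.5 + 8.71 = 17.21 s.
Total = 5320 × 17.21 = 91557.2 s = 25.43 hours.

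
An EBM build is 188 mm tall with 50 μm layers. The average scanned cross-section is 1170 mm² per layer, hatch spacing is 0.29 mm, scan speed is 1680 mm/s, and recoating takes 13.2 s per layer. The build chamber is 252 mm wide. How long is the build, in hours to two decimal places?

Layer count = ceil(188 / 0.05) = 3760.
Hatch length per layer = 1170 / 0.29 = 4034.5 mm.
Beam time per layer = 4034.5 / 1680 = 2.4015 s.
Layer cycle = 2.4015 + 13.2, so 15.6015 s.
3760 layers × 15.6015 s/layer = 58661.64 s, i.e. 16.29 hours.

16.29 hours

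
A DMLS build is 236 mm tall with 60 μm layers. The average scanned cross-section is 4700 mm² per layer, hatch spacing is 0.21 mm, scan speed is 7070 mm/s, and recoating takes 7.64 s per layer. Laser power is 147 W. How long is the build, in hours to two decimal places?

Layers = ⌈236/0.06⌉ = 3934.
Per-layer scan distance = 4700 / 0.21 = 22381 mm.
Per-layer scan time = 22381 / 7070, so 3.1656 s.
Per-layer time = 3.1656 + 7.64, so 10.8056 s.
Total: 3934 × 10.8056 s = 42509.2304 s → 11.81 hours.

11.81 hours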